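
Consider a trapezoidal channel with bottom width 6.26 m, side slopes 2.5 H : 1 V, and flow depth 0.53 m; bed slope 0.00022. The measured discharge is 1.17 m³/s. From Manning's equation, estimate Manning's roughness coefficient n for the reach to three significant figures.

0.0295

A = (b + z·y)·y = (6.26 + 2.5×0.53)×0.53 = 4.020 m²
P = b + 2y√(1+z²) = 6.26 + 2×0.53×√(1+2.5²) = 9.114 m
R = A/P = 4.020/9.114 = 0.4411 m
n = (1/Q)·A·R^(2/3)·S^(1/2) = (1/1.17) × 4.020 × 0.5794 × 0.01483 = 0.02953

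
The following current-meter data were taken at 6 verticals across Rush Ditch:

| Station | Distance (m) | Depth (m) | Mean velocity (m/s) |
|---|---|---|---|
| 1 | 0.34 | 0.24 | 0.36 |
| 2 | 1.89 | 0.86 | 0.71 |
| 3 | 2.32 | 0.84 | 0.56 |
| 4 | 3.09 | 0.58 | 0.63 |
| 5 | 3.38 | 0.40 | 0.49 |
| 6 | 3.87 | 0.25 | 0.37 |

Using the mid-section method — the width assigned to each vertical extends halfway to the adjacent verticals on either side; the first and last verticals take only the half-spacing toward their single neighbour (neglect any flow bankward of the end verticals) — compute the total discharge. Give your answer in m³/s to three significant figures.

w_1 = (1.89 − 0.34)/2 = 0.775 m; q_1 = 0.36 × 0.24 × 0.775 = 0.06696 m³/s
w_2 = (2.32 − 0.34)/2 = 0.99 m; q_2 = 0.71 × 0.86 × 0.99 = 0.6045 m³/s
w_3 = (3.09 − 1.89)/2 = 0.6 m; q_3 = 0.56 × 0.84 × 0.6 = 0.2822 m³/s
w_4 = (3.38 − 2.32)/2 = 0.53 m; q_4 = 0.63 × 0.58 × 0.53 = 0.1937 m³/s
w_5 = (3.87 − 3.09)/2 = 0.39 m; q_5 = 0.49 × 0.40 × 0.39 = 0.07644 m³/s
w_6 = (3.87 − 3.38)/2 = 0.245 m; q_6 = 0.37 × 0.25 × 0.245 = 0.02266 m³/s
Q = Σ qᵢ = 1.246 m³/s

1.25 m³/s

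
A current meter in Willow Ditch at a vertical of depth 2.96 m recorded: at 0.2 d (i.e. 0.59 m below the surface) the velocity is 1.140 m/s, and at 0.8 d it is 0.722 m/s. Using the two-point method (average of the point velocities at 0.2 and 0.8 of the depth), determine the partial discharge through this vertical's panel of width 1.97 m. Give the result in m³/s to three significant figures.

5.43 m³/s

v̄ = (1.140 + 0.722) / 2 = 0.9310 m/s
q = v̄ × d × w = 0.9310 × 2.96 × 1.97 = 5.429 m³/s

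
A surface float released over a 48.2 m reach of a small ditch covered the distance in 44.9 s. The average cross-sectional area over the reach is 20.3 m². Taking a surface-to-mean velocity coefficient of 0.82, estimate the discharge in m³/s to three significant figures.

17.9 m³/s

v_surface = L / t̄ = 48.2 / 44.9 = 1.073 m/s
v_mean = 0.82 × 1.073 = 0.8803 m/s
Q = A × v_mean = 20.3 × 0.8803 = 17.87 m³/s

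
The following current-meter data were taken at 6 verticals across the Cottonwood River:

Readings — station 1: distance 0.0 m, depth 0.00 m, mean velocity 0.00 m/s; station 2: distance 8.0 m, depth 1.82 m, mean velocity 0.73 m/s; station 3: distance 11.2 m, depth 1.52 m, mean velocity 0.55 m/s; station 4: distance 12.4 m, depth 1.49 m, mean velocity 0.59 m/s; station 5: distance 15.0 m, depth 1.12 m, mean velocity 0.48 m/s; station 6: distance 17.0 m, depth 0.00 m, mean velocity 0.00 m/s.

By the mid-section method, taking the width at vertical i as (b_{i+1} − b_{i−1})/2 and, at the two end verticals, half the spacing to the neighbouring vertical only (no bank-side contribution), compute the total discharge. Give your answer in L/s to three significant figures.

w_2 = (11.2 − 0.0)/2 = 5.6 m; q_2 = 0.73 × 1.82 × 5.6 = 7.440 m³/s
w_3 = (12.4 − 8.0)/2 = 2.2 m; q_3 = 0.55 × 1.52 × 2.2 = 1.839 m³/s
w_4 = (15.0 − 11.2)/2 = 1.9 m; q_4 = 0.59 × 1.49 × 1.9 = 1.670 m³/s
w_5 = (17.0 − 12.4)/2 = 2.3 m; q_5 = 0.48 × 1.12 × 2.3 = 1.236 m³/s
Stations 1, 6 contribute zero (depth or velocity is 0).
Q = Σ qᵢ = 12.19 m³/s
= 12.19 × 1000 = 12190 L/s

12200 L/s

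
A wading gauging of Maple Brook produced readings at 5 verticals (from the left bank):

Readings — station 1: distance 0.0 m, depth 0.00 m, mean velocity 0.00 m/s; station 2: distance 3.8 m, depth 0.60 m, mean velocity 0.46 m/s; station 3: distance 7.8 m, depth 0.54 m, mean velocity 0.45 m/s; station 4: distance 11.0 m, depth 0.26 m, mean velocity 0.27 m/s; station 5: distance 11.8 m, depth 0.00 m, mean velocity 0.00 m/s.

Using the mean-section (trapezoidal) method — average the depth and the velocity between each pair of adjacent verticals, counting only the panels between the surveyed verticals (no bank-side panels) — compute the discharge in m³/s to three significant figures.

1.77 m³/s

Panel 1-2: Δb = 3.8 m, d̄ = (0.00+0.60)/2 = 0.3, v̄ = (0.00+0.46)/2 = 0.23 → q = 3.8×0.3×0.23 = 0.2622 m³/s
Panel 2-3: Δb = 4 m, d̄ = (0.60+0.54)/2 = 0.57, v̄ = (0.46+0.45)/2 = 0.455 → q = 4×0.57×0.455 = 1.037 m³/s
Panel 3-4: Δb = 3.2 m, d̄ = (0.54+0.26)/2 = 0.4, v̄ = (0.45+0.27)/2 = 0.36 → q = 3.2×0.4×0.36 = 0.4608 m³/s
Panel 4-5: Δb = 0.8 m, d̄ = (0.26+0.00)/2 = 0.13, v̄ = (0.27+0.00)/2 = 0.135 → q = 0.8×0.13×0.135 = 0.01404 m³/s
Q = Σ q = 1.774 m³/s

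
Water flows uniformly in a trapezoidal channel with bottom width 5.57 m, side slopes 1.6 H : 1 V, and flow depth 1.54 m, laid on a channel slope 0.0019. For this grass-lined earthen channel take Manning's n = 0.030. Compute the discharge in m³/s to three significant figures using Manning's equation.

A = (b + z·y)·y = (5.57 + 1.6×1.54)×1.54 = 12.37 m²
P = b + 2y√(1+z²) = 5.57 + 2×1.54×√(1+1.6²) = 11.38 m
R = A/P = 12.37/11.38 = 1.087 m
Q = (1/n)·A·R^(2/3)·S^(1/2) = (1/0.030) × 12.37 × 1.087^(2/3) × 0.0019^(1/2) = 19.01 m³/s

19.0 m³/s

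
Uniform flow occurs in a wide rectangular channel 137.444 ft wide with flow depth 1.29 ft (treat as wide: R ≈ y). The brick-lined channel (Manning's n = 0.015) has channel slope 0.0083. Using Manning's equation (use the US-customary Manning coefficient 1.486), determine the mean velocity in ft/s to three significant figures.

10.7 ft/s

A = b·y = 137.444 × 1.29 = 177.3 ft²
Wide channel: R ≈ y = 1.29 ft
Q = (1.486/n)·A·R^(2/3)·S^(1/2) = (1.486/0.015) × 177.3 × 1.290^(2/3) × 0.0083^(1/2) = 1896 ft³/s
V = Q/A = 1896/177.3 = 10.70 ft/s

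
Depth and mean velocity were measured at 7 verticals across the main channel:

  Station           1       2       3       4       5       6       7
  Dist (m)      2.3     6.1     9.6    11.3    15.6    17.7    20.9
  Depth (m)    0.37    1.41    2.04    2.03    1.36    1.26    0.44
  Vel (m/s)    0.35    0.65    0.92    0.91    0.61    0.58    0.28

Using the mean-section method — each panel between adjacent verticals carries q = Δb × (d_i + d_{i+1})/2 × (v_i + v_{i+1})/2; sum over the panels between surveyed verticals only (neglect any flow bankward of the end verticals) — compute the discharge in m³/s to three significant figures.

17.9 m³/s

Panel 1-2: Δb = 3.8 m, d̄ = (0.37+1.41)/2 = 0.89, v̄ = (0.35+0.65)/2 = 0.5 → q = 3.8×0.89×0.5 = 1.691 m³/s
Panel 2-3: Δb = 3.5 m, d̄ = (1.41+2.04)/2 = 1.725, v̄ = (0.65+0.92)/2 = 0.785 → q = 3.5×1.725×0.785 = 4.739 m³/s
Panel 3-4: Δb = 1.7 m, d̄ = (2.04+2.03)/2 = 2.035, v̄ = (0.92+0.91)/2 = 0.915 → q = 1.7×2.035×0.915 = 3.165 m³/s
Panel 4-5: Δb = 4.3 m, d̄ = (2.03+1.36)/2 = 1.695, v̄ = (0.91+0.61)/2 = 0.76 → q = 4.3×1.695×0.76 = 5.539 m³/s
Panel 5-6: Δb = 2.1 m, d̄ = (1.36+1.26)/2 = 1.31, v̄ = (0.61+0.58)/2 = 0.595 → q = 2.1×1.31×0.595 = 1.637 m³/s
Panel 6-7: Δb = 3.2 m, d̄ = (1.26+0.44)/2 = 0.85, v̄ = (0.58+0.28)/2 = 0.43 → q = 3.2×0.85×0.43 = 1.170 m³/s
Q = Σ q = 17.94 m³/s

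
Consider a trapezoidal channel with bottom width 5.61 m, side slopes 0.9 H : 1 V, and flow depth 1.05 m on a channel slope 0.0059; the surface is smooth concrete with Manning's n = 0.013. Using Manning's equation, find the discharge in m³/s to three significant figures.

A = (b + z·y)·y = (5.61 + 0.9×1.05)×1.05 = 6.883 m²
P = b + 2y√(1+z²) = 5.61 + 2×1.05×√(1+0.9²) = 8.435 m
R = A/P = 6.883/8.435 = 0.8159 m
Q = (1/n)·A·R^(2/3)·S^(1/2) = (1/0.013) × 6.883 × 0.8159^(2/3) × 0.0059^(1/2) = 35.51 m³/s

35.5 m³/s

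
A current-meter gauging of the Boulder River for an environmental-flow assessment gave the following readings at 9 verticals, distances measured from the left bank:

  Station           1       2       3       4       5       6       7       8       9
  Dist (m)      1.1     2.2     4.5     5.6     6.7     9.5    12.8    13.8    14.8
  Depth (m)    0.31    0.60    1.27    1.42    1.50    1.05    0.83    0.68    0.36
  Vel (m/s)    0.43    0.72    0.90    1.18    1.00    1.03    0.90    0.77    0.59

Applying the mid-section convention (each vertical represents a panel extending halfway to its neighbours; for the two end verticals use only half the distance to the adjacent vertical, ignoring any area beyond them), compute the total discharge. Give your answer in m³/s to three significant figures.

w_1 = (2.2 − 1.1)/2 = 0.55 m; q_1 = 0.43 × 0.31 × 0.55 = 0.07332 m³/s
w_2 = (4.5 − 1.1)/2 = 1.7 m; q_2 = 0.72 × 0.60 × 1.7 = 0.7344 m³/s
w_3 = (5.6 − 2.2)/2 = 1.7 m; q_3 = 0.90 × 1.27 × 1.7 = 1.943 m³/s
w_4 = (6.7 − 4.5)/2 = 1.1 m; q_4 = 1.18 × 1.42 × 1.1 = 1.843 m³/s
w_5 = (9.5 − 5.6)/2 = 1.95 m; q_5 = 1.00 × 1.50 × 1.95 = 2.925 m³/s
w_6 = (12.8 − 6.7)/2 = 3.05 m; q_6 = 1.03 × 1.05 × 3.05 = 3.299 m³/s
w_7 = (13.8 − 9.5)/2 = 2.15 m; q_7 = 0.90 × 0.83 × 2.15 = 1.606 m³/s
w_8 = (14.8 − 12.8)/2 = 1 m; q_8 = 0.77 × 0.68 × 1 = 0.5236 m³/s
w_9 = (14.8 − 13.8)/2 = 0.5 m; q_9 = 0.59 × 0.36 × 0.5 = 0.1062 m³/s
Q = Σ qᵢ = 13.05 m³/s

13.1 m³/s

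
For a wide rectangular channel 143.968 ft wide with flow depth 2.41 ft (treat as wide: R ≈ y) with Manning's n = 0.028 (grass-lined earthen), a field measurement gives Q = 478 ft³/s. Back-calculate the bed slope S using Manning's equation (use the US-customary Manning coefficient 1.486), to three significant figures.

A = b·y = 143.968 × 2.41 = 347.0 ft²
Wide channel: R ≈ y = 2.41 ft
S = (Q·n / (1.486·A·R^(2/3)))² = (478×0.028 / (1.486×347.0×1.798))² = 0.0002086

0.000209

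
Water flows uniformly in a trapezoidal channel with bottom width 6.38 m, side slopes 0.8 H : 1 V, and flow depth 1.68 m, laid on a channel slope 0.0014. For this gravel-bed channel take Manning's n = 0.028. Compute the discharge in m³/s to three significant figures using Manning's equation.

19.7 m³/s

A = (b + z·y)·y = (6.38 + 0.8×1.68)×1.68 = 12.98 m²
P = b + 2y√(1+z²) = 6.38 + 2×1.68×√(1+0.8²) = 10.68 m
R = A/P = 12.98/10.68 = 1.215 m
Q = (1/n)·A·R^(2/3)·S^(1/2) = (1/0.028) × 12.98 × 1.215^(2/3) × 0.0014^(1/2) = 19.74 m³/s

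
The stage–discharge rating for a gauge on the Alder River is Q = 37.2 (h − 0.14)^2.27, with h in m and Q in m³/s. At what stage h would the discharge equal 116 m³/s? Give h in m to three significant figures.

h − h₀ = (Q/C)^(1/b) = (116/37.2)^(1/2.27) = 1.650 m
h = 0.14 + 1.650 = 1.790 m

1.79 m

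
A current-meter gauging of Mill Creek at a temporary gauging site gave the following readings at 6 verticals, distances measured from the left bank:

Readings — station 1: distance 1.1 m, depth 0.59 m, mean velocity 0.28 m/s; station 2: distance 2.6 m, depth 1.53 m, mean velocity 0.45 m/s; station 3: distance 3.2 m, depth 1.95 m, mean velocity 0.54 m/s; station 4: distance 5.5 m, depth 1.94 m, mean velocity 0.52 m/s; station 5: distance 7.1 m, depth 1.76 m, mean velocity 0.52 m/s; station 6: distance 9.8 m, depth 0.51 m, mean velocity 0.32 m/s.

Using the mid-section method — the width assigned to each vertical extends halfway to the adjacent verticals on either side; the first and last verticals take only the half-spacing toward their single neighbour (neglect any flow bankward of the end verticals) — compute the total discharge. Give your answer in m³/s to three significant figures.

6.53 m³/s

w_1 = (2.6 − 1.1)/2 = 0.75 m; q_1 = 0.28 × 0.59 × 0.75 = 0.1239 m³/s
w_2 = (3.2 − 1.1)/2 = 1.05 m; q_2 = 0.45 × 1.53 × 1.05 = 0.7229 m³/s
w_3 = (5.5 − 2.6)/2 = 1.45 m; q_3 = 0.54 × 1.95 × 1.45 = 1.527 m³/s
w_4 = (7.1 − 3.2)/2 = 1.95 m; q_4 = 0.52 × 1.94 × 1.95 = 1.967 m³/s
w_5 = (9.8 − 5.5)/2 = 2.15 m; q_5 = 0.52 × 1.76 × 2.15 = 1.968 m³/s
w_6 = (9.8 − 7.1)/2 = 1.35 m; q_6 = 0.32 × 0.51 × 1.35 = 0.2203 m³/s
Q = Σ qᵢ = 6.529 m³/s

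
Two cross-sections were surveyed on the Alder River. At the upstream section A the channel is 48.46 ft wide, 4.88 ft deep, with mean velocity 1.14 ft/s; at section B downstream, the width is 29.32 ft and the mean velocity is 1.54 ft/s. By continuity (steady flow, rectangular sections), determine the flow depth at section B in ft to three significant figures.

5.97 ft

Q = A₁V₁ = (48.46×4.88) × 1.14 = 269.6 ft³/s
d₂ = Q/(b₂ V₂) = 269.6/(29.32×1.54) = 5.971 ft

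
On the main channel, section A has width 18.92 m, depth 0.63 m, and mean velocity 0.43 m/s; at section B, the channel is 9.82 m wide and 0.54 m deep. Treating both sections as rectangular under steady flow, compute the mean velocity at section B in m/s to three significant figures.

Q = A₁V₁ = (18.92×0.63) × 0.43 = 5.125 m³/s
A₂ = 9.82 × 0.54 = 5.303 m²
V₂ = Q/A₂ = 5.125/5.303 = 0.9666 m/s

0.967 m/s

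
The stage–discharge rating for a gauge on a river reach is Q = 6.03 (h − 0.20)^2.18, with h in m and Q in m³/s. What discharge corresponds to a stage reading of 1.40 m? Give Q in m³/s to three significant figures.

8.97 m³/s

Q = 6.03 × (1.40 − 0.20)^2.18 = 6.03 × 1.2^2.18 = 8.973 m³/s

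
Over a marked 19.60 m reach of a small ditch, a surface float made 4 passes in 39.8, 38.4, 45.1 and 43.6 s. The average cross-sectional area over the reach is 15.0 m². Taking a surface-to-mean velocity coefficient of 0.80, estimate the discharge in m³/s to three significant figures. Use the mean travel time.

t̄ = (39.8 + 38.4 + 45.1 + 43.6) / 4 = 41.725 s
v_surface = L / t̄ = 19.60 / 41.725 = 0.4697 m/s
v_mean = 0.80 × 0.4697 = 0.3758 m/s
Q = A × v_mean = 15.0 × 0.3758 = 5.637 m³/s

5.64 m³/s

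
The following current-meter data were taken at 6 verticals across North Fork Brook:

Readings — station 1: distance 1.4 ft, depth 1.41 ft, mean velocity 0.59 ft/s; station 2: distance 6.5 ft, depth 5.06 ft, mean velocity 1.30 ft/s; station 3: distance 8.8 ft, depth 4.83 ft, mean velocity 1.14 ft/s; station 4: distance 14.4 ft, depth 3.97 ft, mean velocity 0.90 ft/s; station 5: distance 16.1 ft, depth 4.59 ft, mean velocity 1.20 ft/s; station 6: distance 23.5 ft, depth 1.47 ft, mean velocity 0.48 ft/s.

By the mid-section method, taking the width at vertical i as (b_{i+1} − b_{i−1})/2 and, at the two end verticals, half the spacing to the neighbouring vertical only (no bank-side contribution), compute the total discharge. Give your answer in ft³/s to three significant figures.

w_1 = (6.5 − 1.4)/2 = 2.55 ft; q_1 = 0.59 × 1.41 × 2.55 = 2.121 ft³/s
w_2 = (8.8 − 1.4)/2 = 3.7 ft; q_2 = 1.30 × 5.06 × 3.7 = 24.34 ft³/s
w_3 = (14.4 − 6.5)/2 = 3.95 ft; q_3 = 1.14 × 4.83 × 3.95 = 21.75 ft³/s
w_4 = (16.1 − 8.8)/2 = 3.65 ft; q_4 = 0.90 × 3.97 × 3.65 = 13.04 ft³/s
w_5 = (23.5 − 14.4)/2 = 4.55 ft; q_5 = 1.20 × 4.59 × 4.55 = 25.06 ft³/s
w_6 = (23.5 − 16.1)/2 = 3.7 ft; q_6 = 0.48 × 1.47 × 3.7 = 2.611 ft³/s
Q = Σ qᵢ = 88.92 ft³/s

88.9 ft³/s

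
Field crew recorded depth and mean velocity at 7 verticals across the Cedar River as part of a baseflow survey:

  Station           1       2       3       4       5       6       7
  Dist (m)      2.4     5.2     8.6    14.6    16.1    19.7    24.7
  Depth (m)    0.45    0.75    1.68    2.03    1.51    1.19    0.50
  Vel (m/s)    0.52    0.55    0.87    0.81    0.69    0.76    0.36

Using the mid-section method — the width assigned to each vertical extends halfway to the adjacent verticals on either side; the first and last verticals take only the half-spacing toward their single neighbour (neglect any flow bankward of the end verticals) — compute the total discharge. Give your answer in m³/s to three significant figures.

w_1 = (5.2 − 2.4)/2 = 1.4 m; q_1 = 0.52 × 0.45 × 1.4 = 0.3276 m³/s
w_2 = (8.6 − 2.4)/2 = 3.1 m; q_2 = 0.55 × 0.75 × 3.1 = 1.279 m³/s
w_3 = (14.6 − 5.2)/2 = 4.7 m; q_3 = 0.87 × 1.68 × 4.7 = 6.870 m³/s
w_4 = (16.1 − 8.6)/2 = 3.75 m; q_4 = 0.81 × 2.03 × 3.75 = 6.166 m³/s
w_5 = (19.7 − 14.6)/2 = 2.55 m; q_5 = 0.69 × 1.51 × 2.55 = 2.657 m³/s
w_6 = (24.7 − 16.1)/2 = 4.3 m; q_6 = 0.76 × 1.19 × 4.3 = 3.889 m³/s
w_7 = (24.7 − 19.7)/2 = 2.5 m; q_7 = 0.36 × 0.50 × 2.5 = 0.4500 m³/s
Q = Σ qᵢ = 21.64 m³/s

21.6 m³/s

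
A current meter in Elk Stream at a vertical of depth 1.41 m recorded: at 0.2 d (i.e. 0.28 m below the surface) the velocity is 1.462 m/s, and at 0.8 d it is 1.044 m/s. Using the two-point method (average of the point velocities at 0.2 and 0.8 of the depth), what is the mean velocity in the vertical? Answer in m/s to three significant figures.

v̄ = (1.462 + 1.044) / 2 = 1.253 m/s

1.25 m/s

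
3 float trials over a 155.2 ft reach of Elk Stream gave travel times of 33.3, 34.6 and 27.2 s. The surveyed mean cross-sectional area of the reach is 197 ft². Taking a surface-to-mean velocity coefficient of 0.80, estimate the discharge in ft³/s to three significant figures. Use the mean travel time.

772 ft³/s

t̄ = (33.3 + 34.6 + 27.2) / 3 = 31.7 s
v_surface = L / t̄ = 155.2 / 31.7 = 4.896 ft/s
v_mean = 0.80 × 4.896 = 3.917 ft/s
Q = A × v_mean = 197 × 3.917 = 771.6 ft³/s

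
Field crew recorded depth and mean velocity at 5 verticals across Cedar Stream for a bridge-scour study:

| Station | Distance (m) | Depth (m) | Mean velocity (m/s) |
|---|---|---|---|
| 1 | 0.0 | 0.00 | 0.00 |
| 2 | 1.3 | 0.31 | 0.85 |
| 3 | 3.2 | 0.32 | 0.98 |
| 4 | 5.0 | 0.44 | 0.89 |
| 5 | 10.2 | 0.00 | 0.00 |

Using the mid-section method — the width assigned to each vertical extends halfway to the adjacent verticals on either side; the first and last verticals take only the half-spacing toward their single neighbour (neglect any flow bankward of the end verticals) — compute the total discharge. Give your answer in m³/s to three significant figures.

w_2 = (3.2 − 0.0)/2 = 1.6 m; q_2 = 0.85 × 0.31 × 1.6 = 0.4216 m³/s
w_3 = (5.0 − 1.3)/2 = 1.85 m; q_3 = 0.98 × 0.32 × 1.85 = 0.5802 m³/s
w_4 = (10.2 − 3.2)/2 = 3.5 m; q_4 = 0.89 × 0.44 × 3.5 = 1.371 m³/s
Stations 1, 5 contribute zero (depth or velocity is 0).
Q = Σ qᵢ = 2.372 m³/s

2.37 m³/s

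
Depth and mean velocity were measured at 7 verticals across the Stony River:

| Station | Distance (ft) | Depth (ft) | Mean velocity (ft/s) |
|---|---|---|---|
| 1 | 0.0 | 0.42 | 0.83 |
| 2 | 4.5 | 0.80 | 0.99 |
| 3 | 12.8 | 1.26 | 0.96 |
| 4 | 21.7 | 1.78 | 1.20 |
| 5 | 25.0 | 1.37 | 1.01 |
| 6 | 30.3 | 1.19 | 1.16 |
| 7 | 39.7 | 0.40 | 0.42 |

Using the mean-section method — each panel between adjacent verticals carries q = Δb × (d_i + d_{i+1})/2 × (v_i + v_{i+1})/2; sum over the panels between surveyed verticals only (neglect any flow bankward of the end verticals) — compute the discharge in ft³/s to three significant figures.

Panel 1-2: Δb = 4.5 ft, d̄ = (0.42+0.80)/2 = 0.61, v̄ = (0.83+0.99)/2 = 0.91 → q = 4.5×0.61×0.91 = 2.498 ft³/s
Panel 2-3: Δb = 8.3 ft, d̄ = (0.80+1.26)/2 = 1.03, v̄ = (0.99+0.96)/2 = 0.975 → q = 8.3×1.03×0.975 = 8.335 ft³/s
Panel 3-4: Δb = 8.9 ft, d̄ = (1.26+1.78)/2 = 1.52, v̄ = (0.96+1.20)/2 = 1.08 → q = 8.9×1.52×1.08 = 14.61 ft³/s
Panel 4-5: Δb = 3.3 ft, d̄ = (1.78+1.37)/2 = 1.575, v̄ = (1.20+1.01)/2 = 1.105 → q = 3.3×1.575×1.105 = 5.743 ft³/s
Panel 5-6: Δb = 5.3 ft, d̄ = (1.37+1.19)/2 = 1.28, v̄ = (1.01+1.16)/2 = 1.085 → q = 5.3×1.28×1.085 = 7.361 ft³/s
Panel 6-7: Δb = 9.4 ft, d̄ = (1.19+0.40)/2 = 0.795, v̄ = (1.16+0.42)/2 = 0.79 → q = 9.4×0.795×0.79 = 5.904 ft³/s
Q = Σ q = 44.45 ft³/s

44.5 ft³/s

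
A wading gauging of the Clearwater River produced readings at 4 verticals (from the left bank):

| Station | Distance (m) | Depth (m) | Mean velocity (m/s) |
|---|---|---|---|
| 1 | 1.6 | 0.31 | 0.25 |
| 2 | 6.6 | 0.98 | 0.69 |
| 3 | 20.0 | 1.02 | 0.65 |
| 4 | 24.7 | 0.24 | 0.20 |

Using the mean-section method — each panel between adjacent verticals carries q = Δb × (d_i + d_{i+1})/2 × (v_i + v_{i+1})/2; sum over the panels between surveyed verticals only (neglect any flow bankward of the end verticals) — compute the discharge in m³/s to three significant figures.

Panel 1-2: Δb = 5 m, d̄ = (0.31+0.98)/2 = 0.645, v̄ = (0.25+0.69)/2 = 0.47 → q = 5×0.645×0.47 = 1.516 m³/s
Panel 2-3: Δb = 13.4 m, d̄ = (0.98+1.02)/2 = 1, v̄ = (0.69+0.65)/2 = 0.67 → q = 13.4×1×0.67 = 8.978 m³/s
Panel 3-4: Δb = 4.7 m, d̄ = (1.02+0.24)/2 = 0.63, v̄ = (0.65+0.20)/2 = 0.425 → q = 4.7×0.63×0.425 = 1.258 m³/s
Q = Σ q = 11.75 m³/s

11.8 m³/s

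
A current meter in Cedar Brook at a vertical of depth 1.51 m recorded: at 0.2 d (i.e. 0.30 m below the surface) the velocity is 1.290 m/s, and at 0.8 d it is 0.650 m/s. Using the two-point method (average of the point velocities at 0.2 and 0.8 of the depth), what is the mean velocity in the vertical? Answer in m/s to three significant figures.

0.970 m/s

v̄ = (1.290 + 0.650) / 2 = 0.9700 m/s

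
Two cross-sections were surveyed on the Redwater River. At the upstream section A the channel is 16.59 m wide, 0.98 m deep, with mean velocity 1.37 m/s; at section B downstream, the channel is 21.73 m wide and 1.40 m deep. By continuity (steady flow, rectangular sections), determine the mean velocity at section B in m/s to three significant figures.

Q = A₁V₁ = (16.59×0.98) × 1.37 = 22.27 m³/s
A₂ = 21.73 × 1.40 = 30.42 m²
V₂ = Q/A₂ = 22.27/30.42 = 0.7322 m/s

0.732 m/s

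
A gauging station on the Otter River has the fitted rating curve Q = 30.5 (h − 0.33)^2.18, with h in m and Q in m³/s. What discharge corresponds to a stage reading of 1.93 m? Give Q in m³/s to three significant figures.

85.0 m³/s

Q = 30.5 × (1.93 − 0.33)^2.18 = 30.5 × 1.6^2.18 = 84.97 m³/s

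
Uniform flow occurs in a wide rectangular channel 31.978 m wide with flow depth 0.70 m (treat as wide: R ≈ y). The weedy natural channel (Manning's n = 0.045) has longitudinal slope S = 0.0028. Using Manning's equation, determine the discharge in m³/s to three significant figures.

20.8 m³/s

A = b·y = 31.978 × 0.70 = 22.38 m²
Wide channel: R ≈ y = 0.70 m
Q = (1/n)·A·R^(2/3)·S^(1/2) = (1/0.045) × 22.38 × 0.7000^(2/3) × 0.0028^(1/2) = 20.75 m³/s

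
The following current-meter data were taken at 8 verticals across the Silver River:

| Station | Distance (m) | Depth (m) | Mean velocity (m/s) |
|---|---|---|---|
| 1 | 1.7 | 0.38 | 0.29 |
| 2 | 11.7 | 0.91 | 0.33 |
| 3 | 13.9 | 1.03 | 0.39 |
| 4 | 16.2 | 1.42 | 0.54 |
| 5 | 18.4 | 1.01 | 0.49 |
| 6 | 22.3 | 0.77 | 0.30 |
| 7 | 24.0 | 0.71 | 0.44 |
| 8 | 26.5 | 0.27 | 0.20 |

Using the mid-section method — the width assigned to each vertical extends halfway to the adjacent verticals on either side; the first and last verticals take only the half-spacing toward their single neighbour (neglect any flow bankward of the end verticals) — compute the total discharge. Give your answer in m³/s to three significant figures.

7.89 m³/s

w_1 = (11.7 − 1.7)/2 = 5 m; q_1 = 0.29 × 0.38 × 5 = 0.5510 m³/s
w_2 = (13.9 − 1.7)/2 = 6.1 m; q_2 = 0.33 × 0.91 × 6.1 = 1.832 m³/s
w_3 = (16.2 − 11.7)/2 = 2.25 m; q_3 = 0.39 × 1.03 × 2.25 = 0.9038 m³/s
w_4 = (18.4 − 13.9)/2 = 2.25 m; q_4 = 0.54 × 1.42 × 2.25 = 1.725 m³/s
w_5 = (22.3 − 16.2)/2 = 3.05 m; q_5 = 0.49 × 1.01 × 3.05 = 1.509 m³/s
w_6 = (24.0 − 18.4)/2 = 2.8 m; q_6 = 0.30 × 0.77 × 2.8 = 0.6468 m³/s
w_7 = (26.5 − 22.3)/2 = 2.1 m; q_7 = 0.44 × 0.71 × 2.1 = 0.6560 m³/s
w_8 = (26.5 − 24.0)/2 = 1.25 m; q_8 = 0.20 × 0.27 × 1.25 = 0.06750 m³/s
Q = Σ qᵢ = 7.892 m³/s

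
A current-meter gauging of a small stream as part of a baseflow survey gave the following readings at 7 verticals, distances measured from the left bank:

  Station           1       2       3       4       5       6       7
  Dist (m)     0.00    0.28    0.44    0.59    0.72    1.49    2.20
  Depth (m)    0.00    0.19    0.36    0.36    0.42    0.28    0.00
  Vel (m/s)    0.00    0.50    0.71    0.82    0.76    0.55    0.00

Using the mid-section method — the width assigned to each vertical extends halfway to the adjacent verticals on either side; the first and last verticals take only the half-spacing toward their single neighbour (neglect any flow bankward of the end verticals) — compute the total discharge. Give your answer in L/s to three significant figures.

359 L/s

w_2 = (0.44 − 0.00)/2 = 0.22 m; q_2 = 0.50 × 0.19 × 0.22 = 0.02090 m³/s
w_3 = (0.59 − 0.28)/2 = 0.155 m; q_3 = 0.71 × 0.36 × 0.155 = 0.03962 m³/s
w_4 = (0.72 − 0.44)/2 = 0.14 m; q_4 = 0.82 × 0.36 × 0.14 = 0.04133 m³/s
w_5 = (1.49 − 0.59)/2 = 0.45 m; q_5 = 0.76 × 0.42 × 0.45 = 0.1436 m³/s
w_6 = (2.20 − 0.72)/2 = 0.74 m; q_6 = 0.55 × 0.28 × 0.74 = 0.1140 m³/s
Stations 1, 7 contribute zero (depth or velocity is 0).
Q = Σ qᵢ = 0.3594 m³/s
= 0.3594 × 1000 = 359.4 L/s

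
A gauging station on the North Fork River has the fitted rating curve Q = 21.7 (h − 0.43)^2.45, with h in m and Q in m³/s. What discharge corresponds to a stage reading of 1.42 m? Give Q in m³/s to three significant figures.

21.2 m³/s

Q = 21.7 × (1.42 − 0.43)^2.45 = 21.7 × 0.99^2.45 = 21.17 m³/s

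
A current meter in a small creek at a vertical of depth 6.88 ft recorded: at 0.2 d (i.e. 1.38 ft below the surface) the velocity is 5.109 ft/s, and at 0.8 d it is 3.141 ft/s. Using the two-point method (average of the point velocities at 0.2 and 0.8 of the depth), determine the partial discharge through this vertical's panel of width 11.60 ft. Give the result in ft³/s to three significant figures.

v̄ = (5.109 + 3.141) / 2 = 4.125 ft/s
q = v̄ × d × w = 4.125 × 6.88 × 11.60 = 329.2 ft³/s

329 ft³/s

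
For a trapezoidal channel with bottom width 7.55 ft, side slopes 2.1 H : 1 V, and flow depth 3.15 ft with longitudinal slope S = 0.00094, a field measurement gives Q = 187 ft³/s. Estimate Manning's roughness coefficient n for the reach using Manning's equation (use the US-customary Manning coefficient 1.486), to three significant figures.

0.0173

A = (b + z·y)·y = (7.55 + 2.1×3.15)×3.15 = 44.62 ft²
P = b + 2y√(1+z²) = 7.55 + 2×3.15×√(1+2.1²) = 22.20 ft
R = A/P = 44.62/22.20 = 2.010 ft
n = (1.486/Q)·A·R^(2/3)·S^(1/2) = (1.486/187) × 44.62 × 1.592 × 0.03066 = 0.01731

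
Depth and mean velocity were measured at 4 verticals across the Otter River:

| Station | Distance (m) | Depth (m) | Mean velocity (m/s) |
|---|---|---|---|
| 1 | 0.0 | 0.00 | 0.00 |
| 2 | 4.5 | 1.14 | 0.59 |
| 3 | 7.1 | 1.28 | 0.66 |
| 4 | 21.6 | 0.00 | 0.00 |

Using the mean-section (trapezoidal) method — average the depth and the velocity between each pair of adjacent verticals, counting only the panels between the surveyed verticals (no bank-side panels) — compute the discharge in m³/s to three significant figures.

Panel 1-2: Δb = 4.5 m, d̄ = (0.00+1.14)/2 = 0.57, v̄ = (0.00+0.59)/2 = 0.295 → q = 4.5×0.57×0.295 = 0.7567 m³/s
Panel 2-3: Δb = 2.6 m, d̄ = (1.14+1.28)/2 = 1.21, v̄ = (0.59+0.66)/2 = 0.625 → q = 2.6×1.21×0.625 = 1.966 m³/s
Panel 3-4: Δb = 14.5 m, d̄ = (1.28+0.00)/2 = 0.64, v̄ = (0.66+0.00)/2 = 0.33 → q = 14.5×0.64×0.33 = 3.062 m³/s
Q = Σ q = 5.785 m³/s

5.79 m³/s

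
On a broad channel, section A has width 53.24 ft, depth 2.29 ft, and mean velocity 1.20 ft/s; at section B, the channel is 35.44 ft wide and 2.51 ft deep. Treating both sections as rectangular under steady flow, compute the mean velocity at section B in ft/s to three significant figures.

Q = A₁V₁ = (53.24×2.29) × 1.20 = 146.3 ft³/s
A₂ = 35.44 × 2.51 = 88.95 ft²
V₂ = Q/A₂ = 146.3/88.95 = 1.645 ft/s

1.64 ft/s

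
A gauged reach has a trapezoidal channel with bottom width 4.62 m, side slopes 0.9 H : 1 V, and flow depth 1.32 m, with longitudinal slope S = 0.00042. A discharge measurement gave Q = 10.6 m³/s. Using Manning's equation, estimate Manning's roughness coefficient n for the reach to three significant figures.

A = (b + z·y)·y = (4.62 + 0.9×1.32)×1.32 = 7.667 m²
P = b + 2y√(1+z²) = 4.62 + 2×1.32×√(1+0.9²) = 8.172 m
R = A/P = 7.667/8.172 = 0.9382 m
n = (1/Q)·A·R^(2/3)·S^(1/2) = (1/10.6) × 7.667 × 0.9583 × 0.02049 = 0.01421

0.0142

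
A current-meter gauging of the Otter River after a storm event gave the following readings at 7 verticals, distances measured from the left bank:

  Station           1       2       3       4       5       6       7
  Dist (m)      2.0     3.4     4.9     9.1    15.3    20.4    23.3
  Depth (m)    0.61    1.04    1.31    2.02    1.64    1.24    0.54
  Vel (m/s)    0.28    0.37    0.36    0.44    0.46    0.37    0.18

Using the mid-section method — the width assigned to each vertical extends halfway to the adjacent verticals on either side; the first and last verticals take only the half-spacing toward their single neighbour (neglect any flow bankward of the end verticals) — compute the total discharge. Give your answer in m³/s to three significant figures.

12.9 m³/s

w_1 = (3.4 − 2.0)/2 = 0.7 m; q_1 = 0.28 × 0.61 × 0.7 = 0.1196 m³/s
w_2 = (4.9 − 2.0)/2 = 1.45 m; q_2 = 0.37 × 1.04 × 1.45 = 0.5580 m³/s
w_3 = (9.1 − 3.4)/2 = 2.85 m; q_3 = 0.36 × 1.31 × 2.85 = 1.344 m³/s
w_4 = (15.3 − 4.9)/2 = 5.2 m; q_4 = 0.44 × 2.02 × 5.2 = 4.622 m³/s
w_5 = (20.4 − 9.1)/2 = 5.65 m; q_5 = 0.46 × 1.64 × 5.65 = 4.262 m³/s
w_6 = (23.3 − 15.3)/2 = 4 m; q_6 = 0.37 × 1.24 × 4 = 1.835 m³/s
w_7 = (23.3 − 20.4)/2 = 1.45 m; q_7 = 0.18 × 0.54 × 1.45 = 0.1409 m³/s
Q = Σ qᵢ = 12.88 m³/s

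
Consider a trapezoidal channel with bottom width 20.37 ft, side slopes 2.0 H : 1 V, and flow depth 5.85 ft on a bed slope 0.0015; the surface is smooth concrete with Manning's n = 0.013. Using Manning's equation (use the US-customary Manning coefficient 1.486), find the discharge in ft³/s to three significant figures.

2100 ft³/s

A = (b + z·y)·y = (20.37 + 2.0×5.85)×5.85 = 187.6 ft²
P = b + 2y√(1+z²) = 20.37 + 2×5.85×√(1+2.0²) = 46.53 ft
R = A/P = 187.6/46.53 = 4.032 ft
Q = (1.486/n)·A·R^(2/3)·S^(1/2) = (1.486/0.013) × 187.6 × 4.032^(2/3) × 0.0015^(1/2) = 2104 ft³/s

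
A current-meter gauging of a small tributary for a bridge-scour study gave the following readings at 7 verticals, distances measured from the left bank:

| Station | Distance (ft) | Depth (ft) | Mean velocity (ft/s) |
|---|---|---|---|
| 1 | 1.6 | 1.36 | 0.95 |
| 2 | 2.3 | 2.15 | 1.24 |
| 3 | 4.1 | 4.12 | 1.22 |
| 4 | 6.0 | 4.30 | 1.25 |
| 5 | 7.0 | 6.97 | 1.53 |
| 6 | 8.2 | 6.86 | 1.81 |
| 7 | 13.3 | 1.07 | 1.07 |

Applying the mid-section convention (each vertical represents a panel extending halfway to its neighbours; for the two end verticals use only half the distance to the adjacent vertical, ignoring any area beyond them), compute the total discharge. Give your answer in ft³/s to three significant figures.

w_1 = (2.3 − 1.6)/2 = 0.35 ft; q_1 = 0.95 × 1.36 × 0.35 = 0.4522 ft³/s
w_2 = (4.1 − 1.6)/2 = 1.25 ft; q_2 = 1.24 × 2.15 × 1.25 = 3.333 ft³/s
w_3 = (6.0 − 2.3)/2 = 1.85 ft; q_3 = 1.22 × 4.12 × 1.85 = 9.299 ft³/s
w_4 = (7.0 − 4.1)/2 = 1.45 ft; q_4 = 1.25 × 4.30 × 1.45 = 7.794 ft³/s
w_5 = (8.2 − 6.0)/2 = 1.1 ft; q_5 = 1.53 × 6.97 × 1.1 = 11.73 ft³/s
w_6 = (13.3 − 7.0)/2 = 3.15 ft; q_6 = 1.81 × 6.86 × 3.15 = 39.11 ft³/s
w_7 = (13.3 − 8.2)/2 = 2.55 ft; q_7 = 1.07 × 1.07 × 2.55 = 2.919 ft³/s
Q = Σ qᵢ = 74.64 ft³/s

74.6 ft³/s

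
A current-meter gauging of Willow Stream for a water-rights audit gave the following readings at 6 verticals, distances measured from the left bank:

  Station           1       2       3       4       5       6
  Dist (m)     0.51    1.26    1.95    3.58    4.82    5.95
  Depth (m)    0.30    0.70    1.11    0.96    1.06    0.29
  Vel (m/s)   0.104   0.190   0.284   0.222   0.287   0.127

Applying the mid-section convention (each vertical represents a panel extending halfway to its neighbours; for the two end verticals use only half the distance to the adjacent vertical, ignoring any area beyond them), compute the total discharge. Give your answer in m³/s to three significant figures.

1.16 m³/s

w_1 = (1.26 − 0.51)/2 = 0.375 m; q_1 = 0.104 × 0.30 × 0.375 = 0.01170 m³/s
w_2 = (1.95 − 0.51)/2 = 0.72 m; q_2 = 0.190 × 0.70 × 0.72 = 0.09576 m³/s
w_3 = (3.58 − 1.26)/2 = 1.16 m; q_3 = 0.284 × 1.11 × 1.16 = 0.3657 m³/s
w_4 = (4.82 − 1.95)/2 = 1.435 m; q_4 = 0.222 × 0.96 × 1.435 = 0.3058 m³/s
w_5 = (5.95 − 3.58)/2 = 1.185 m; q_5 = 0.287 × 1.06 × 1.185 = 0.3605 m³/s
w_6 = (5.95 − 4.82)/2 = 0.565 m; q_6 = 0.127 × 0.29 × 0.565 = 0.02081 m³/s
Q = Σ qᵢ = 1.160 m³/s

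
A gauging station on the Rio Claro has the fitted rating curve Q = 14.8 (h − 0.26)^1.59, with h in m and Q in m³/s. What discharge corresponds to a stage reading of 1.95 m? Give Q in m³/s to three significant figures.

34.1 m³/s

Q = 14.8 × (1.95 − 0.26)^1.59 = 14.8 × 1.69^1.59 = 34.09 m³/s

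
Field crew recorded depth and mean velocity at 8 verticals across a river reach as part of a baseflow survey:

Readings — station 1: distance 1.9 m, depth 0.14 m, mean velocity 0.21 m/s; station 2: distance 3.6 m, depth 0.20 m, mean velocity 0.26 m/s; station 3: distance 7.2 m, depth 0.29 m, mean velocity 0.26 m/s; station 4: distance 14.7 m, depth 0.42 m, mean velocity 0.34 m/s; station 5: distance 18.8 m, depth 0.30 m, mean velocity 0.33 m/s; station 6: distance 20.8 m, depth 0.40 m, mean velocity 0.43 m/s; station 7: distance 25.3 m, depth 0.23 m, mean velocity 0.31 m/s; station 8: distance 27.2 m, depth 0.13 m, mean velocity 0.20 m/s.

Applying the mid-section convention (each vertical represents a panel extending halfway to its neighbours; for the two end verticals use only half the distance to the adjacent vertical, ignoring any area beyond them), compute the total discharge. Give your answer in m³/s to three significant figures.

2.52 m³/s

w_1 = (3.6 − 1.9)/2 = 0.85 m; q_1 = 0.21 × 0.14 × 0.85 = 0.02499 m³/s
w_2 = (7.2 − 1.9)/2 = 2.65 m; q_2 = 0.26 × 0.20 × 2.65 = 0.1378 m³/s
w_3 = (14.7 − 3.6)/2 = 5.55 m; q_3 = 0.26 × 0.29 × 5.55 = 0.4185 m³/s
w_4 = (18.8 − 7.2)/2 = 5.8 m; q_4 = 0.34 × 0.42 × 5.8 = 0.8282 m³/s
w_5 = (20.8 − 14.7)/2 = 3.05 m; q_5 = 0.33 × 0.30 × 3.05 = 0.3020 m³/s
w_6 = (25.3 − 18.8)/2 = 3.25 m; q_6 = 0.43 × 0.40 × 3.25 = 0.5590 m³/s
w_7 = (27.2 − 20.8)/2 = 3.2 m; q_7 = 0.31 × 0.23 × 3.2 = 0.2282 m³/s
w_8 = (27.2 − 25.3)/2 = 0.95 m; q_8 = 0.20 × 0.13 × 0.95 = 0.02470 m³/s
Q = Σ qᵢ = 2.523 m³/s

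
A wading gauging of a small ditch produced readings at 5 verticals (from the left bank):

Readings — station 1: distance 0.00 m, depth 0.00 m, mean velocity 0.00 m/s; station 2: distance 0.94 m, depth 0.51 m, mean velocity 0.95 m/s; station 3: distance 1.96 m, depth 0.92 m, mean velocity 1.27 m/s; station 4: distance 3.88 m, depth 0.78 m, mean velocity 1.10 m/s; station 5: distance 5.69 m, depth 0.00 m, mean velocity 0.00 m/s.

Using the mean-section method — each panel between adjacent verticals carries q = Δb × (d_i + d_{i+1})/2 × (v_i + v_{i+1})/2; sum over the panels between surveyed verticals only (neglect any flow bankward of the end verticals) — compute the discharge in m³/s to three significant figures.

3.25 m³/s

Panel 1-2: Δb = 0.94 m, d̄ = (0.00+0.51)/2 = 0.255, v̄ = (0.00+0.95)/2 = 0.475 → q = 0.94×0.255×0.475 = 0.1139 m³/s
Panel 2-3: Δb = 1.02 m, d̄ = (0.51+0.92)/2 = 0.715, v̄ = (0.95+1.27)/2 = 1.11 → q = 1.02×0.715×1.11 = 0.8095 m³/s
Panel 3-4: Δb = 1.92 m, d̄ = (0.92+0.78)/2 = 0.85, v̄ = (1.27+1.10)/2 = 1.185 → q = 1.92×0.85×1.185 = 1.934 m³/s
Panel 4-5: Δb = 1.81 m, d̄ = (0.78+0.00)/2 = 0.39, v̄ = (1.10+0.00)/2 = 0.55 → q = 1.81×0.39×0.55 = 0.3882 m³/s
Q = Σ q = 3.246 m³/s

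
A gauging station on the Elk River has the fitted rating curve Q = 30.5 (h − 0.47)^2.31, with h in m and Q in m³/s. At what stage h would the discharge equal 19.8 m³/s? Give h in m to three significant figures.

1.30 m

h − h₀ = (Q/C)^(1/b) = (19.8/30.5)^(1/2.31) = 0.8294 m
h = 0.47 + 0.8294 = 1.299 m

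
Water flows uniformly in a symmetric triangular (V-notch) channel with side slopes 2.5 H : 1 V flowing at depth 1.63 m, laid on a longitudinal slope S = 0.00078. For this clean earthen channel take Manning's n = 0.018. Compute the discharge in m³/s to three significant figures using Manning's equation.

A = z·y² = 2.5×1.63² = 6.642 m²
P = 2y√(1+z²) = 2×1.63×√(1+2.5²) = 8.778 m
R = A/P = 6.642/8.778 = 0.7567 m
Q = (1/n)·A·R^(2/3)·S^(1/2) = (1/0.018) × 6.642 × 0.7567^(2/3) × 0.00078^(1/2) = 8.558 m³/s

8.56 m³/s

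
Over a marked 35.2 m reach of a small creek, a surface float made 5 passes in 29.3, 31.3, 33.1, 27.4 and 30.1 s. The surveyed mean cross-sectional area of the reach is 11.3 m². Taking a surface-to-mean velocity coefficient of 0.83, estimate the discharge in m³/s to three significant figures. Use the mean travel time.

t̄ = (29.3 + 31.3 + 33.1 + 27.4 + 30.1) / 5 = 30.24 s
v_surface = L / t̄ = 35.2 / 30.24 = 1.164 m/s
v_mean = 0.83 × 1.164 = 0.9661 m/s
Q = A × v_mean = 11.3 × 0.9661 = 10.92 m³/s

10.9 m³/s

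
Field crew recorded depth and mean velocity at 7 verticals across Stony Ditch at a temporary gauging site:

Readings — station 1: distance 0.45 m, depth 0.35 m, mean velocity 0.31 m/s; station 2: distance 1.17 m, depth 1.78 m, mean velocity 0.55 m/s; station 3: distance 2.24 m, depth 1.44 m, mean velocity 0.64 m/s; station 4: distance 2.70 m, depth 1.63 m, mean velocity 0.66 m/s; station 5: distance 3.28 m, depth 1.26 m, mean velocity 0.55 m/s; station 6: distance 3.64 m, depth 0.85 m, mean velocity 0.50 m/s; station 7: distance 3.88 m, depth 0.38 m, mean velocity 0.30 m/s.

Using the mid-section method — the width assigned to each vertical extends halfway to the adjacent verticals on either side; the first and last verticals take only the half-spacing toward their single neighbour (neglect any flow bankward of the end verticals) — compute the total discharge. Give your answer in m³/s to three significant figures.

w_1 = (1.17 − 0.45)/2 = 0.36 m; q_1 = 0.31 × 0.35 × 0.36 = 0.03906 m³/s
w_2 = (2.24 − 0.45)/2 = 0.895 m; q_2 = 0.55 × 1.78 × 0.895 = 0.8762 m³/s
w_3 = (2.70 − 1.17)/2 = 0.765 m; q_3 = 0.64 × 1.44 × 0.765 = 0.7050 m³/s
w_4 = (3.28 − 2.24)/2 = 0.52 m; q_4 = 0.66 × 1.63 × 0.52 = 0.5594 m³/s
w_5 = (3.64 − 2.70)/2 = 0.47 m; q_5 = 0.55 × 1.26 × 0.47 = 0.3257 m³/s
w_6 = (3.88 − 3.28)/2 = 0.3 m; q_6 = 0.50 × 0.85 × 0.3 = 0.1275 m³/s
w_7 = (3.88 − 3.64)/2 = 0.12 m; q_7 = 0.30 × 0.38 × 0.12 = 0.01368 m³/s
Q = Σ qᵢ = 2.647 m³/s

2.65 m³/s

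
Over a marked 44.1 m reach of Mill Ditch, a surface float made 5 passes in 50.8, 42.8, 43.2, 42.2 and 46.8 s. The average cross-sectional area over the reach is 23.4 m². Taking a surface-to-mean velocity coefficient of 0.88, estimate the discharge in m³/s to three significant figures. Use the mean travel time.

20.1 m³/s

t̄ = (50.8 + 42.8 + 43.2 + 42.2 + 46.8) / 5 = 45.16 s
v_surface = L / t̄ = 44.1 / 45.16 = 0.9765 m/s
v_mean = 0.88 × 0.9765 = 0.8593 m/s
Q = A × v_mean = 23.4 × 0.8593 = 20.11 m³/s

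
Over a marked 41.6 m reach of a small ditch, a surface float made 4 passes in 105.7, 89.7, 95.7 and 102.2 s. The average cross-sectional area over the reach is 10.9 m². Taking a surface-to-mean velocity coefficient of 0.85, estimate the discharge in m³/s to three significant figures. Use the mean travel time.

t̄ = (105.7 + 89.7 + 95.7 + 102.2) / 4 = 98.325 s
v_surface = L / t̄ = 41.6 / 98.325 = 0.4231 m/s
v_mean = 0.85 × 0.4231 = 0.3596 m/s
Q = A × v_mean = 10.9 × 0.3596 = 3.920 m³/s

3.92 m³/s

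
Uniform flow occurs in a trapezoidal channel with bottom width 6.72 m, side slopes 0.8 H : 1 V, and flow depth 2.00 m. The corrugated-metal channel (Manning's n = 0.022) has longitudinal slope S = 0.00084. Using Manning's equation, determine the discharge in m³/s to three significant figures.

A = (b + z·y)·y = (6.72 + 0.8×2.00)×2.00 = 16.64 m²
P = b + 2y√(1+z²) = 6.72 + 2×2.00×√(1+0.8²) = 11.84 m
R = A/P = 16.64/11.84 = 1.405 m
Q = (1/n)·A·R^(2/3)·S^(1/2) = (1/0.022) × 16.64 × 1.405^(2/3) × 0.00084^(1/2) = 27.50 m³/s

27.5 m³/s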